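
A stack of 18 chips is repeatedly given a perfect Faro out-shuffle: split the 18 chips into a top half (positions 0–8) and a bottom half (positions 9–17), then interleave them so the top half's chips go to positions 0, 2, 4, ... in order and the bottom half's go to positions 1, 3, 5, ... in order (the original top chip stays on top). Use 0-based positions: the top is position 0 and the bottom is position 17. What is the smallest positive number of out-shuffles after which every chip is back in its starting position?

The out-shuffle permutes the 18 positions with cycle lengths [1, 1, 8, 8].
Every chip is home exactly when every cycle has completed a whole number of laps, i.e. after lcm(1, 8) = 8 out-shuffles.

8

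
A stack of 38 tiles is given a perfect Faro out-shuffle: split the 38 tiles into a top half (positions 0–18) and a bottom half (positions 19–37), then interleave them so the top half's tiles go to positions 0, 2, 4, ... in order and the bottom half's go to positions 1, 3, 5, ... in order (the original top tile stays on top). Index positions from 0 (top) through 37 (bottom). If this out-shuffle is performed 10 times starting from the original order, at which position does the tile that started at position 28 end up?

Track the tile's position through each out-shuffle:
28 → 19 → 1 → 2 → 4 → 8 → 16 → 32 → 27 → 17 → 34

34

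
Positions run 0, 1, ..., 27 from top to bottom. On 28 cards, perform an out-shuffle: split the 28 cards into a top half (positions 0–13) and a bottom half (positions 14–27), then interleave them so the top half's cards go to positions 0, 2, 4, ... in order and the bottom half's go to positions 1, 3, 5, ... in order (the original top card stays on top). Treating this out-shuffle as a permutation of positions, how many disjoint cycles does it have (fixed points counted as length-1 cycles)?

5

Trace each unvisited position around until it returns:
(0) (1 2 4 8 16 5 ... len 18) (3 6 12 24 21 15) (9 18) (27)
5 cycles in total.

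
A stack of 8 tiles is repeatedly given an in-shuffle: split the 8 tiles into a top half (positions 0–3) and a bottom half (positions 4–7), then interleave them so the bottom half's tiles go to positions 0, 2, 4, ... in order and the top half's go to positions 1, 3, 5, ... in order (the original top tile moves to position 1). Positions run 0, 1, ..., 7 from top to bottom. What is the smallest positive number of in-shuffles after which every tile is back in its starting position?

6

The in-shuffle permutes the 8 positions with cycle lengths [2, 6].
Every tile is home exactly when every cycle has completed a whole number of laps, i.e. after lcm(2, 6) = 6 in-shuffles.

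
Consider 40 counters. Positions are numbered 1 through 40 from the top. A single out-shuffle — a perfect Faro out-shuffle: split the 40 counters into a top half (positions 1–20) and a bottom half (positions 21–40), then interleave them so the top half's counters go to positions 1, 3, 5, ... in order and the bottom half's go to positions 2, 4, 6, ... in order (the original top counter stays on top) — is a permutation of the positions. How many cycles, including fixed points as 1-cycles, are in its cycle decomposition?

6

Trace each unvisited position around until it returns:
(1) (2 3 5 9 17 33 ... len 12) (4 7 13 25 10 19 ... len 12) (8 15 29 18 35 30 ... len 12) (14 27) (40)
6 cycles in total.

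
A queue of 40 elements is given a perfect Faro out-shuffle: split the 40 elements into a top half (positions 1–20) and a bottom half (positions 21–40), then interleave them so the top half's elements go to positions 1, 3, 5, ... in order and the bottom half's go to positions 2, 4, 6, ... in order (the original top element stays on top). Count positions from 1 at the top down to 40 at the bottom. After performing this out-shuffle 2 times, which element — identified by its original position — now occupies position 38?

20

Work backwards from position 38, undoing one out-shuffle at a time:
38 ← 39 ← 20
So the element now at position 38 started at position 20.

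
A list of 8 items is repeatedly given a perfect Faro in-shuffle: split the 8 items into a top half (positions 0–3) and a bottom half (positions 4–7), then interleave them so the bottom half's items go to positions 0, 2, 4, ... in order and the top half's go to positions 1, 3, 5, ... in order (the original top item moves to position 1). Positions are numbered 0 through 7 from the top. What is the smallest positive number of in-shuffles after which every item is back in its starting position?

The in-shuffle permutes the 8 positions with cycle lengths [2, 6].
Every item is home exactly when every cycle has completed a whole number of laps, i.e. after lcm(2, 6) = 6 in-shuffles.

6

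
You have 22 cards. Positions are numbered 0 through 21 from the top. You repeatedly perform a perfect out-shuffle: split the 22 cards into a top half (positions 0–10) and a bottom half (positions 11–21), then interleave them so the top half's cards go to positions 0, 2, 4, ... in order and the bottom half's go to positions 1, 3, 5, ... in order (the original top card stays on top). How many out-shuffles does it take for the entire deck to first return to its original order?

6

The out-shuffle permutes the 22 positions with cycle lengths [1, 1, 2, 3, 3, 6, 6].
Every card is home exactly when every cycle has completed a whole number of laps, i.e. after lcm(1, 2, 3, 6) = 6 out-shuffles.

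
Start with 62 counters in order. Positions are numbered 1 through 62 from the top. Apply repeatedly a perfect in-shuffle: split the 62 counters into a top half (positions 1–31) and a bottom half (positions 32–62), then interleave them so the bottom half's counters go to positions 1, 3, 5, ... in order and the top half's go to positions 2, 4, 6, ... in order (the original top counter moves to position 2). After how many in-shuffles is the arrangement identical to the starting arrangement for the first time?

The in-shuffle permutes the 62 positions with cycle lengths [2, 3, 3, 6, 6, 6, 6, 6, 6, 6, 6, 6].
Every counter is home exactly when every cycle has completed a whole number of laps, i.e. after lcm(2, 3, 6) = 6 in-shuffles.

6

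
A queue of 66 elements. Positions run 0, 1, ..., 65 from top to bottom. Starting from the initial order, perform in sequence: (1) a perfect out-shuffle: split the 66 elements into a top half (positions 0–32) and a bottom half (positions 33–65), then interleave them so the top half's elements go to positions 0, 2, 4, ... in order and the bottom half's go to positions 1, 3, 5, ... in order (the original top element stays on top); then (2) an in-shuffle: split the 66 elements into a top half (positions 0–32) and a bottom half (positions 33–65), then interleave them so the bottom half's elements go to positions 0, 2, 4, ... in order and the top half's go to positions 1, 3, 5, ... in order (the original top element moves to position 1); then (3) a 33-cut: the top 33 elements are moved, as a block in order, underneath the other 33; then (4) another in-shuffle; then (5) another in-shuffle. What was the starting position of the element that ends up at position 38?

Undo the operations in reverse order, starting from position 38:
  undo op 5 (in-shuffle, from bottom half): 38 ← 52
  undo op 4 (in-shuffle, from bottom half): 52 ← 59
  undo op 3 (cut 33): 59 ← 26
  undo op 2 (in-shuffle, from bottom half): 26 ← 46
  undo op 1 (out-shuffle, from top half): 46 ← 23
So the element at position 38 came from original position 23.

23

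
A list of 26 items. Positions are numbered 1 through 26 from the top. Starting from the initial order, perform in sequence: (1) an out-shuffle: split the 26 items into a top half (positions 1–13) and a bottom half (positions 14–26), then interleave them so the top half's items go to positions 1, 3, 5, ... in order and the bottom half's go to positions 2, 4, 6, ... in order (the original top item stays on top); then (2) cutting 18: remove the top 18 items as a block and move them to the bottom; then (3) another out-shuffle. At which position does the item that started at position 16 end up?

Track the item from position 16 forward through each operation:
  after op 1 (out-shuffle): 16 → 6
  after op 2 (cut 18): 6 → 14
  after op 3 (out-shuffle): 14 → 2

2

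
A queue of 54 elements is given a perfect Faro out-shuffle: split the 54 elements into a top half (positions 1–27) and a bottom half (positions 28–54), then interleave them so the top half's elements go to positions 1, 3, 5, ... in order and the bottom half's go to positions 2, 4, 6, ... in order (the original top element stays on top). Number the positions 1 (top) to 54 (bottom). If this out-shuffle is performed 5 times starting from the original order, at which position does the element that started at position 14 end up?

46

Track the element's position through each out-shuffle:
14 → 27 → 53 → 52 → 50 → 46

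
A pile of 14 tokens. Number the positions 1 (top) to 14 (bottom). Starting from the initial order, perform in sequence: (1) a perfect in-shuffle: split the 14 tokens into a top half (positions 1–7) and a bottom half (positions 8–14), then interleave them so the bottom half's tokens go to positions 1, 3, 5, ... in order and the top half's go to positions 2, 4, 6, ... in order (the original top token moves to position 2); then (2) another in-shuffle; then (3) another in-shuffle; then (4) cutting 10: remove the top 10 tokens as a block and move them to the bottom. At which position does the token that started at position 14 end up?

Track the token from position 14 forward through each operation:
  after op 1 (in-shuffle): 14 → 13
  after op 2 (in-shuffle): 13 → 11
  after op 3 (in-shuffle): 11 → 7
  after op 4 (cut 10): 7 → 11

11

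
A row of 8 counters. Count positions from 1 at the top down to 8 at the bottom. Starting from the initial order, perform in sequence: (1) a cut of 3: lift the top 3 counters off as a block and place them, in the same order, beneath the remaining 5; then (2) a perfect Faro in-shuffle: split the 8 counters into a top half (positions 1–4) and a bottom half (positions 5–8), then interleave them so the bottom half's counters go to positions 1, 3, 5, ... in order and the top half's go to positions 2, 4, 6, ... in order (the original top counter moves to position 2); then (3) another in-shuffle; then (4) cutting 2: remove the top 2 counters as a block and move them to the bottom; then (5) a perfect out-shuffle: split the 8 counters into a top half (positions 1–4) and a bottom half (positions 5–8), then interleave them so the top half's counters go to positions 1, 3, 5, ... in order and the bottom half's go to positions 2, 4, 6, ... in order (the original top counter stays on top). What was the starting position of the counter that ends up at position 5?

3

Undo the operations in reverse order, starting from position 5:
  undo op 5 (out-shuffle, from top half): 5 ← 3
  undo op 4 (cut 2): 3 ← 5
  undo op 3 (in-shuffle, from bottom half): 5 ← 7
  undo op 2 (in-shuffle, from bottom half): 7 ← 8
  undo op 1 (cut 3): 8 ← 3
So the counter at position 5 came from original position 3.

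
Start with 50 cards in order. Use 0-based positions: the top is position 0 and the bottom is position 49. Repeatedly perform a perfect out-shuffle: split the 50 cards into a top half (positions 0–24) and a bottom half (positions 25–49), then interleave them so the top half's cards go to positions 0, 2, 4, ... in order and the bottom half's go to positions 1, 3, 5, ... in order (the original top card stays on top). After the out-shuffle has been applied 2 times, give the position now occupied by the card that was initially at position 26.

6

Track the card's position through each out-shuffle:
26 → 3 → 6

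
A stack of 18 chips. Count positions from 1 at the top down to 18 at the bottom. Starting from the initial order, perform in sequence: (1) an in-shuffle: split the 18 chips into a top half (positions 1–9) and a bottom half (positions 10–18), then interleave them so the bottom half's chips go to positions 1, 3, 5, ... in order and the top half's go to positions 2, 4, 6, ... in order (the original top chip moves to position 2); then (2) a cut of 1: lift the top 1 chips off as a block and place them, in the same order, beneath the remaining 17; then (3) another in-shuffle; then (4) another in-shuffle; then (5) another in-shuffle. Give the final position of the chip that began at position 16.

Track the chip from position 16 forward through each operation:
  after op 1 (in-shuffle): 16 → 13
  after op 2 (cut 1): 13 → 12
  after op 3 (in-shuffle): 12 → 5
  after op 4 (in-shuffle): 5 → 10
  after op 5 (in-shuffle): 10 → 1

1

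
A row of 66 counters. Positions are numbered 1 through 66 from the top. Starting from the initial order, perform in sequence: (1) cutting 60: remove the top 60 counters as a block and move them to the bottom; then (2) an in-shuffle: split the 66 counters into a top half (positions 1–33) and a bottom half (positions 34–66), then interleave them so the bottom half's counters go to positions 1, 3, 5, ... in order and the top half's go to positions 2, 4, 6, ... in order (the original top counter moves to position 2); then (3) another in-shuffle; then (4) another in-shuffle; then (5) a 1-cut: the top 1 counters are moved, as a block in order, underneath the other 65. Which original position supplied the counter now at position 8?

Undo the operations in reverse order, starting from position 8:
  undo op 5 (cut 1): 8 ← 9
  undo op 4 (in-shuffle, from bottom half): 9 ← 38
  undo op 3 (in-shuffle, from top half): 38 ← 19
  undo op 2 (in-shuffle, from bottom half): 19 ← 43
  undo op 1 (cut 60): 43 ← 37
So the counter at position 8 came from original position 37.

37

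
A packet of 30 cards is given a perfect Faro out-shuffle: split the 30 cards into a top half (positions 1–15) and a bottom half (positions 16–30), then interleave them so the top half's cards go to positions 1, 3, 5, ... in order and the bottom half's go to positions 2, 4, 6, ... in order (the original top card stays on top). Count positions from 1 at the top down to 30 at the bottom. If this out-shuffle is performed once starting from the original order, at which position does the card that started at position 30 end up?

30

Position 30 is a fixed point of every out-shuffle, so the card never moves.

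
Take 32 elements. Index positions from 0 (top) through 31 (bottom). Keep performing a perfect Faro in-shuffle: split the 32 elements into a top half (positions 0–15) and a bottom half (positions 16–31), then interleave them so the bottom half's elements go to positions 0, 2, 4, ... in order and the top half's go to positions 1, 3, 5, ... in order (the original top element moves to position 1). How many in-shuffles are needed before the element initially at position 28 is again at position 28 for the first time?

10

Follow position 28 under repeated in-shuffles:
28 → 24 → 16 → 0 → 1 → 3 → 7 → 15 → 31 → 30 → 28
It first returns after 10 in-shuffles.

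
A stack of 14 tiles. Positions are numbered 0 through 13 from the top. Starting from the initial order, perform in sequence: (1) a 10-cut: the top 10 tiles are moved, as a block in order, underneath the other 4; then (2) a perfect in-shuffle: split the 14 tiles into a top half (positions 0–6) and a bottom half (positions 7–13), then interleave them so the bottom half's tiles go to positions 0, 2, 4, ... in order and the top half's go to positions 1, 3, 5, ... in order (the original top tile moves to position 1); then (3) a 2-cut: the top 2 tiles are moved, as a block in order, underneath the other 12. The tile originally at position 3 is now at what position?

Track the tile from position 3 forward through each operation:
  after op 1 (cut 10): 3 → 7
  after op 2 (in-shuffle): 7 → 0
  after op 3 (cut 2): 0 → 12

12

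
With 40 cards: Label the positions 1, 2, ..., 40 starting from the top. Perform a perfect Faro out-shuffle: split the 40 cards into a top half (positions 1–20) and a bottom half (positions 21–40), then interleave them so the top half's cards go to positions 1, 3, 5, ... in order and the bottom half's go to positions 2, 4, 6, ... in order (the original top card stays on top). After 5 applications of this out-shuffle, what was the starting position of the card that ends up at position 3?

23

Work backwards from position 3, undoing one out-shuffle at a time:
3 ← 2 ← 21 ← 11 ← 6 ← 23
So the card now at position 3 started at position 23.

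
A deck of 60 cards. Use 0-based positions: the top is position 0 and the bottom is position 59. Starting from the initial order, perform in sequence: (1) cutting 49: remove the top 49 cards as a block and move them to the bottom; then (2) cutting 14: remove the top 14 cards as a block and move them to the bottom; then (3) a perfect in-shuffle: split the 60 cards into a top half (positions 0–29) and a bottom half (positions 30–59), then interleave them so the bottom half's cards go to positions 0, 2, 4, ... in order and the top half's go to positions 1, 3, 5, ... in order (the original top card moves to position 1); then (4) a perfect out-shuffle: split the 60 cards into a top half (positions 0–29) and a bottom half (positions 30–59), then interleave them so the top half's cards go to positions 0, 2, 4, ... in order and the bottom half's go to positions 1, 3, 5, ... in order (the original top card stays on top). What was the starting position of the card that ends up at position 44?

44

Undo the operations in reverse order, starting from position 44:
  undo op 4 (out-shuffle, from top half): 44 ← 22
  undo op 3 (in-shuffle, from bottom half): 22 ← 41
  undo op 2 (cut 14): 41 ← 55
  undo op 1 (cut 49): 55 ← 44
So the card at position 44 came from original position 44.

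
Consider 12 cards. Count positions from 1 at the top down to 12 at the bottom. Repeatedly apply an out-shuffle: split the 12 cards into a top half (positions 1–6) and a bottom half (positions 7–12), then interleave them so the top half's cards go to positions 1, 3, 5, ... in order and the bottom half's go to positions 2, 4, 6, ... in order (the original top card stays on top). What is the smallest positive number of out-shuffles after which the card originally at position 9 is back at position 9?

10

Follow position 9 under repeated out-shuffles:
9 → 6 → 11 → 10 → 8 → 4 → 7 → 2 → 3 → 5 → 9
It first returns after 10 out-shuffles.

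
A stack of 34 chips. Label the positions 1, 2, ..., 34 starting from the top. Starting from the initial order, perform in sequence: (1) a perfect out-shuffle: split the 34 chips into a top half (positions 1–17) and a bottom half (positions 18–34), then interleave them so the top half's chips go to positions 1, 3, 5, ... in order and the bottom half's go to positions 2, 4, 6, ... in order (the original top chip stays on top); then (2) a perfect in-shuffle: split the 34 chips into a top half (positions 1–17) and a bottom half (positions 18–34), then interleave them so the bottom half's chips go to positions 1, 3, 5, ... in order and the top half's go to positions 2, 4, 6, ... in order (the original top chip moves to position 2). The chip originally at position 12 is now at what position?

11

Track the chip from position 12 forward through each operation:
  after op 1 (out-shuffle): 12 → 23
  after op 2 (in-shuffle): 23 → 11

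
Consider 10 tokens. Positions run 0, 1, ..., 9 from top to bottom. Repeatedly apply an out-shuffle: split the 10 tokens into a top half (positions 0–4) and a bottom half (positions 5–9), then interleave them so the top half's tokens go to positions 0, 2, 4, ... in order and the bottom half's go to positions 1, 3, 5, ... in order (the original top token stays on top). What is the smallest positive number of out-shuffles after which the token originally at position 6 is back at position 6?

Follow position 6 under repeated out-shuffles:
6 → 3 → 6
It first returns after 2 out-shuffles.

2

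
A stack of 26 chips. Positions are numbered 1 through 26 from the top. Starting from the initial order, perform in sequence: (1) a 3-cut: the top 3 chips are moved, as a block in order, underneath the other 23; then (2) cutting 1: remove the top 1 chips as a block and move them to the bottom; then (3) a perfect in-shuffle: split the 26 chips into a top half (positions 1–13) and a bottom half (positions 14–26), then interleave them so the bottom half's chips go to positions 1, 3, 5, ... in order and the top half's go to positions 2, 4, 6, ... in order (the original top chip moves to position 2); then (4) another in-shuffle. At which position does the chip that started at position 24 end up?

26

Track the chip from position 24 forward through each operation:
  after op 1 (cut 3): 24 → 21
  after op 2 (cut 1): 21 → 20
  after op 3 (in-shuffle): 20 → 13
  after op 4 (in-shuffle): 13 → 26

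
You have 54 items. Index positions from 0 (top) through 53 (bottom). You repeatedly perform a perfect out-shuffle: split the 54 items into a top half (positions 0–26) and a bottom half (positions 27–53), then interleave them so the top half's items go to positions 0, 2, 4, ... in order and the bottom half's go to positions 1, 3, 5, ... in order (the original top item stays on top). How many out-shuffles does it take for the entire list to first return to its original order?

52

The out-shuffle permutes the 54 positions with cycle lengths [1, 1, 52].
Every item is home exactly when every cycle has completed a whole number of laps, i.e. after lcm(1, 52) = 52 out-shuffles.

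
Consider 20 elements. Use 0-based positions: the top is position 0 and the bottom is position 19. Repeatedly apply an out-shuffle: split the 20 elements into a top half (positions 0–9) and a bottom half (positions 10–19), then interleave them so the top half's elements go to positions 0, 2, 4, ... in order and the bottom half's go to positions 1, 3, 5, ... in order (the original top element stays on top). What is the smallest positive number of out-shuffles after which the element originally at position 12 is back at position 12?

18

Follow position 12 under repeated out-shuffles:
12 → 5 → 10 → 1 → 2 → 4 → 8 → 16 → 13 → 7 → 14 → 9 → 18 → 17 → 15 → 11 → 3 → 6 → 12
It first returns after 18 out-shuffles.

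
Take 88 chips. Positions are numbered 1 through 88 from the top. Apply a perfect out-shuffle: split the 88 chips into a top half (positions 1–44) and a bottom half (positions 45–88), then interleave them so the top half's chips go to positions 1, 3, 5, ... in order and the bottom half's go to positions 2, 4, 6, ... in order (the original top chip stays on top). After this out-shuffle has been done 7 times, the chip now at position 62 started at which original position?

Work backwards from position 62, undoing one out-shuffle at a time:
62 ← 75 ← 38 ← 63 ← 32 ← 60 ← 74 ← 81
So the chip now at position 62 started at position 81.

81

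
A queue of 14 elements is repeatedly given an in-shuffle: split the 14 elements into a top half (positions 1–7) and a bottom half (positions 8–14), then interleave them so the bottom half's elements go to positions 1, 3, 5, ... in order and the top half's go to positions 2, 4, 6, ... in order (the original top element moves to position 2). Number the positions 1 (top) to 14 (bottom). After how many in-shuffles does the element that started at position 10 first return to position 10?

2

Follow position 10 under repeated in-shuffles:
10 → 5 → 10
It first returns after 2 in-shuffles.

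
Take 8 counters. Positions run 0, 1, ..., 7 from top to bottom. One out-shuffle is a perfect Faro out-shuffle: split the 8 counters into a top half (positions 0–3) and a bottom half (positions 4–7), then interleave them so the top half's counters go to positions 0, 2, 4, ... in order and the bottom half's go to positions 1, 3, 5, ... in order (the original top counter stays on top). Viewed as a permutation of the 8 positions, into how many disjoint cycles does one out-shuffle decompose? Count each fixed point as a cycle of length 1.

Trace each unvisited position around until it returns:
(0) (1 2 4) (3 6 5) (7)
4 cycles in total.

4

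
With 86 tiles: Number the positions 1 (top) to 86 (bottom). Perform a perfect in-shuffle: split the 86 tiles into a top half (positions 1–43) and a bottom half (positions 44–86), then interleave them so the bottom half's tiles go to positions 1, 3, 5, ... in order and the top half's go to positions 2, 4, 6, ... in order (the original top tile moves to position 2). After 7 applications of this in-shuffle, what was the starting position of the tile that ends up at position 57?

Work backwards from position 57, undoing one in-shuffle at a time:
57 ← 72 ← 36 ← 18 ← 9 ← 48 ← 24 ← 12
So the tile now at position 57 started at position 12.

12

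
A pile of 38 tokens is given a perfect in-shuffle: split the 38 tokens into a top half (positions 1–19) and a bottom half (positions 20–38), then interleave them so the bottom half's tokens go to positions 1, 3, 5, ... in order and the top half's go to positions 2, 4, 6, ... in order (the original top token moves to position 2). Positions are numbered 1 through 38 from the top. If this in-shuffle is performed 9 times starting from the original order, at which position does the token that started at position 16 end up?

2

Track the token's position through each in-shuffle:
16 → 32 → 25 → 11 → 22 → 5 → 10 → 20 → 1 → 2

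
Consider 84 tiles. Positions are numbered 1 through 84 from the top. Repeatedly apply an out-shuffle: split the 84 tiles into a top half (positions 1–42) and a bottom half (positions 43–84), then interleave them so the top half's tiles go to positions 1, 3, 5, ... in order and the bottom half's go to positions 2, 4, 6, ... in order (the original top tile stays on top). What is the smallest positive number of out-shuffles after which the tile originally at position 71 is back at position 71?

Follow position 71 under repeated out-shuffles:
71 → 58 → 32 → 63 → 42 → 83 → 82 → 80 → ... → 71 (length 82)
It first returns after 82 out-shuffles.

82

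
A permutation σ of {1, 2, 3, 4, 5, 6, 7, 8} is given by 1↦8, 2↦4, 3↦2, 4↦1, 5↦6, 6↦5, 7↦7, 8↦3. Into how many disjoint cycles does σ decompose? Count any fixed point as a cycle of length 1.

3

Cycle decomposition: (1 8 3 2 4) (5 6) (7).
3 cycles.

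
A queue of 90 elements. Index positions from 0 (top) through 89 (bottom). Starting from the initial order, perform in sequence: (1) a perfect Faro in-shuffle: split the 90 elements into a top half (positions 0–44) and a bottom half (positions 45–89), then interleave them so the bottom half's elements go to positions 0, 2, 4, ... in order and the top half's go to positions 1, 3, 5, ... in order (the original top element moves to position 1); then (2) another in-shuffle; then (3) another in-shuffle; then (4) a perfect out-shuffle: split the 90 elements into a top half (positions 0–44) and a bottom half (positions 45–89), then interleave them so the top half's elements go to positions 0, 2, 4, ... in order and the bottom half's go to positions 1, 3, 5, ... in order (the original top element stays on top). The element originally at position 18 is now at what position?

31

Track the element from position 18 forward through each operation:
  after op 1 (in-shuffle): 18 → 37
  after op 2 (in-shuffle): 37 → 75
  after op 3 (in-shuffle): 75 → 60
  after op 4 (out-shuffle): 60 → 31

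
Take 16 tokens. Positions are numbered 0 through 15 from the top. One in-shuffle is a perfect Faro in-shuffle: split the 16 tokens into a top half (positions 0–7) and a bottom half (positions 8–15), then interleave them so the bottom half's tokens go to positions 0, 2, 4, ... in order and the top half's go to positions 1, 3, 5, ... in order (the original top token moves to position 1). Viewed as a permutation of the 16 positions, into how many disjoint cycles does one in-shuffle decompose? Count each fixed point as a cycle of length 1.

2

Trace each unvisited position around until it returns:
(0 1 3 7 15 14 12 8) (2 5 11 6 13 10 4 9)
2 cycles in total.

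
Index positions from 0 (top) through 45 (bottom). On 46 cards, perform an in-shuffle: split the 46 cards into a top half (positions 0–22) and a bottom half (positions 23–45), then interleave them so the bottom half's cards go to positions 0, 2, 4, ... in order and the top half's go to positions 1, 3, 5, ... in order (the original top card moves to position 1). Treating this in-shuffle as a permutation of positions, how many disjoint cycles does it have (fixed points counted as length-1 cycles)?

2

Trace each unvisited position around until it returns:
(0 1 3 7 15 31 ... len 23) (4 9 19 39 32 18 ... len 23)
2 cycles in total.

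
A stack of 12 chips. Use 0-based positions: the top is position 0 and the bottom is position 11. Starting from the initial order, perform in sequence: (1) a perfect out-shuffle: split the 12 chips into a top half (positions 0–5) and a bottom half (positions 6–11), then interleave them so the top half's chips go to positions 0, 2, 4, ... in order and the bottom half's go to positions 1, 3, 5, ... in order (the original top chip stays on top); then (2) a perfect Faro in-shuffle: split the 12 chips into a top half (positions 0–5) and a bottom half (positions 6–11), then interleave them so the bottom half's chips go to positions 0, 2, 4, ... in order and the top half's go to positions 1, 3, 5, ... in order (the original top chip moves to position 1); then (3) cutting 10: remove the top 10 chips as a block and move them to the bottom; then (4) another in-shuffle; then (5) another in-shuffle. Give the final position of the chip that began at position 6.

Track the chip from position 6 forward through each operation:
  after op 1 (out-shuffle): 6 → 1
  after op 2 (in-shuffle): 1 → 3
  after op 3 (cut 10): 3 → 5
  after op 4 (in-shuffle): 5 → 11
  after op 5 (in-shuffle): 11 → 10

10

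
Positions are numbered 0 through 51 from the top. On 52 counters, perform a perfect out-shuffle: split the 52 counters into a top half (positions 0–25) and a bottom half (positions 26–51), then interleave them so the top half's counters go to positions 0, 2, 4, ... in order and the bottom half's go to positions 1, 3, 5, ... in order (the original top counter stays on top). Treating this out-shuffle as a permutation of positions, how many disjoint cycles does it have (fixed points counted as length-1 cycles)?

9

Trace each unvisited position around until it returns:
(0) (1 2 4 8 16 32 13 26) (3 6 12 24 48 45 39 27) (5 10 20 40 29 7 14 28) (9 18 36 21 42 33 15 30) (11 22 44 37 23 46 41 31) (17 34) (19 38 25 50 49 47 43 35) ... plus 1 more
9 cycles in total.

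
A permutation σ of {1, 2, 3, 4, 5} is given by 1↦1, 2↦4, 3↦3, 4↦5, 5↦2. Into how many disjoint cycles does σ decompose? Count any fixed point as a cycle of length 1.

3

Cycle decomposition: (1) (2 4 5) (3).
3 cycles.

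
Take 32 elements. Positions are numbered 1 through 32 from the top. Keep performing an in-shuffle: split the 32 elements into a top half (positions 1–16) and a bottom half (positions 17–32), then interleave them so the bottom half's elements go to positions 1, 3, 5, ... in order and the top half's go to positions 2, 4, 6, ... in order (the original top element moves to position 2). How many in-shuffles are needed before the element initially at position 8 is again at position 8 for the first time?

Follow position 8 under repeated in-shuffles:
8 → 16 → 32 → 31 → 29 → 25 → 17 → 1 → 2 → 4 → 8
It first returns after 10 in-shuffles.

10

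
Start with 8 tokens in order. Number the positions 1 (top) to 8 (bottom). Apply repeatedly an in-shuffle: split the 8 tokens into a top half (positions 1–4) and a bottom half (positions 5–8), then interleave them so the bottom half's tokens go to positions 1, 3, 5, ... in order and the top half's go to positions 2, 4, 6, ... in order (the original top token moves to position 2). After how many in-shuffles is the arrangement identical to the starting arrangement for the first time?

The in-shuffle permutes the 8 positions with cycle lengths [2, 6].
Every token is home exactly when every cycle has completed a whole number of laps, i.e. after lcm(2, 6) = 6 in-shuffles.

6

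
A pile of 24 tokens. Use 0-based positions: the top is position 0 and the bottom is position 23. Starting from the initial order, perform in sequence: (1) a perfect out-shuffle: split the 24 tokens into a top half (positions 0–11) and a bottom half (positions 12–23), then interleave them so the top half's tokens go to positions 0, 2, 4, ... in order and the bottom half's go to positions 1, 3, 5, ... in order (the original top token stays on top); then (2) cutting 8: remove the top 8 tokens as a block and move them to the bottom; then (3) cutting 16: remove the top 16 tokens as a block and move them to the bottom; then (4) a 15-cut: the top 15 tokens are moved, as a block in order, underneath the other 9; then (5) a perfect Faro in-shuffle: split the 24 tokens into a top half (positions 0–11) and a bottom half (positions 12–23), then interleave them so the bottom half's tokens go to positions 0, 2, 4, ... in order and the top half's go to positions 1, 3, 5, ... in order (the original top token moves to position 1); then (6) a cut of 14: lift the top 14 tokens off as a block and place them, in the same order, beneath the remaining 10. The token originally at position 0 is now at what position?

5

Track the token from position 0 forward through each operation:
  after op 1 (out-shuffle): 0 → 0
  after op 2 (cut 8): 0 → 16
  after op 3 (cut 16): 16 → 0
  after op 4 (cut 15): 0 → 9
  after op 5 (in-shuffle): 9 → 19
  after op 6 (cut 14): 19 → 5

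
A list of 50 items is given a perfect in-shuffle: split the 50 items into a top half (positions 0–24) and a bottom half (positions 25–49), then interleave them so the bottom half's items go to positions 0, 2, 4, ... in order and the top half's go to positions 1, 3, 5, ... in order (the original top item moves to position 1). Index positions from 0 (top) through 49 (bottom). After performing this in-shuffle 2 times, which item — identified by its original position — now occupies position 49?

Work backwards from position 49, undoing one in-shuffle at a time:
49 ← 24 ← 37
So the item now at position 49 started at position 37.

37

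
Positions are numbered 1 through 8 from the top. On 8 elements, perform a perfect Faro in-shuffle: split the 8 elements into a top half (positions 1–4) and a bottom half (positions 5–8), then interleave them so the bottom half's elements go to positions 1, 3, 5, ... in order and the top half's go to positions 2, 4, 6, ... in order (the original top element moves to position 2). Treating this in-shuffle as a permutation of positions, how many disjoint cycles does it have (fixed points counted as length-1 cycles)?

2

Trace each unvisited position around until it returns:
(1 2 4 8 7 5) (3 6)
2 cycles in total.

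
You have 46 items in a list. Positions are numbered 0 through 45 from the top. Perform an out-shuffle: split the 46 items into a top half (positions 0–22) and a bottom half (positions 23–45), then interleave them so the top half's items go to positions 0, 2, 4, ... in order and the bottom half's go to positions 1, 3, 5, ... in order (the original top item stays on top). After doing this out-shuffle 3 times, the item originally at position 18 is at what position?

9

Track the item's position through each out-shuffle:
18 → 36 → 27 → 9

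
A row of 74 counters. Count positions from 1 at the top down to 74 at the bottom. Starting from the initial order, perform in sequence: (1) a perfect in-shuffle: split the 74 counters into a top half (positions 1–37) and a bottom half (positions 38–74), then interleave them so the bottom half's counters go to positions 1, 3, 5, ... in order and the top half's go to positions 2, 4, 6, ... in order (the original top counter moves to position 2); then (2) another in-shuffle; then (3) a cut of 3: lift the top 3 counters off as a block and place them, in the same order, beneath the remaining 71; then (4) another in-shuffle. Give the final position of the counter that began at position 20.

4

Track the counter from position 20 forward through each operation:
  after op 1 (in-shuffle): 20 → 40
  after op 2 (in-shuffle): 40 → 5
  after op 3 (cut 3): 5 → 2
  after op 4 (in-shuffle): 2 → 4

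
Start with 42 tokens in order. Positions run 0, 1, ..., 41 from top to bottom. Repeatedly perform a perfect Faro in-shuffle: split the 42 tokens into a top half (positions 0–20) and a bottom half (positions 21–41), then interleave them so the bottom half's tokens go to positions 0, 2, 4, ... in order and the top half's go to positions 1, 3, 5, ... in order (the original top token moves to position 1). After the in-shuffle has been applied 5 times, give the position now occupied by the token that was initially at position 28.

Track the token's position through each in-shuffle:
28 → 14 → 29 → 16 → 33 → 24

24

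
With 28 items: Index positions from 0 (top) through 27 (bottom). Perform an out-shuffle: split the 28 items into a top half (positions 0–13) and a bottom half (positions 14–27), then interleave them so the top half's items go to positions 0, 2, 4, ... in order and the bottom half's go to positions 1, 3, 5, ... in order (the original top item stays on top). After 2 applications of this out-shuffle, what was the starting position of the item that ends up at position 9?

9

Work backwards from position 9, undoing one out-shuffle at a time:
9 ← 18 ← 9
So the item now at position 9 started at position 9.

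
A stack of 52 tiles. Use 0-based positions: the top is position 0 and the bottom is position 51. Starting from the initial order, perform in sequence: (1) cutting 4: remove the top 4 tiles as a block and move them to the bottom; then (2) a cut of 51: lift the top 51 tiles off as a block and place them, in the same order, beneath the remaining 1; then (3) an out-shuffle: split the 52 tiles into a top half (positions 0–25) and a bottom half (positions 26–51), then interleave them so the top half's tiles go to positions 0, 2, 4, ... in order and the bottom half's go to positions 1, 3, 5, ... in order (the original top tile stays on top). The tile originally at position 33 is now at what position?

9

Track the tile from position 33 forward through each operation:
  after op 1 (cut 4): 33 → 29
  after op 2 (cut 51): 29 → 30
  after op 3 (out-shuffle): 30 → 9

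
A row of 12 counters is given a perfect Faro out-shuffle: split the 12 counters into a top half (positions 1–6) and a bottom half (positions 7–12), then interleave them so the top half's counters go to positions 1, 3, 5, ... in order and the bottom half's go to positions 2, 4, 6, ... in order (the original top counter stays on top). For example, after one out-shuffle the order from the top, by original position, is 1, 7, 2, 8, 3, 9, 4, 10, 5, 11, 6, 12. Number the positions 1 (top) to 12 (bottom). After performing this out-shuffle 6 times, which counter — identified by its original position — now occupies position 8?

Work backwards from position 8, undoing one out-shuffle at a time:
8 ← 10 ← 11 ← 6 ← 9 ← 5 ← 3
So the counter now at position 8 started at position 3.

3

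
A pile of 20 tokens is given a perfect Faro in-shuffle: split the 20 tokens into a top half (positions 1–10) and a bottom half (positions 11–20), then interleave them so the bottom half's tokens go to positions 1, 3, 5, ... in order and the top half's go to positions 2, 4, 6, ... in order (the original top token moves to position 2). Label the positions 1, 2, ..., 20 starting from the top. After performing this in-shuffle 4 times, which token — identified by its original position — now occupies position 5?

Work backwards from position 5, undoing one in-shuffle at a time:
5 ← 13 ← 17 ← 19 ← 20
So the token now at position 5 started at position 20.

20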